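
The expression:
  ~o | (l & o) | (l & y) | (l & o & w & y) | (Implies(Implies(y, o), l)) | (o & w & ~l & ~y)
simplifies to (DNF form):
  l | ~o | (w & ~y)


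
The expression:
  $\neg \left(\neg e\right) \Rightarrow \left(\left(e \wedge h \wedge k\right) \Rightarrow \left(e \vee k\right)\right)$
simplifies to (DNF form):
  $\text{True}$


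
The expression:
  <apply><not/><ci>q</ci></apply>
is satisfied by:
  {q: False}


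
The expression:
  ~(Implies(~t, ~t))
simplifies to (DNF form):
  False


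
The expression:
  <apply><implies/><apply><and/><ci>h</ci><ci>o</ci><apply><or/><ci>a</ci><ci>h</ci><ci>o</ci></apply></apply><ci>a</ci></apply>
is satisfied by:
  {a: True, h: False, o: False}
  {h: False, o: False, a: False}
  {a: True, o: True, h: False}
  {o: True, h: False, a: False}
  {a: True, h: True, o: False}
  {h: True, a: False, o: False}
  {a: True, o: True, h: True}


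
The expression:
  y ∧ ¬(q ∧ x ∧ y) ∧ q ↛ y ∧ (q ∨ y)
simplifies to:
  False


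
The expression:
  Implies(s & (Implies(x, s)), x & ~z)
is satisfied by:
  {x: True, z: False, s: False}
  {z: False, s: False, x: False}
  {x: True, z: True, s: False}
  {z: True, x: False, s: False}
  {s: True, x: True, z: False}


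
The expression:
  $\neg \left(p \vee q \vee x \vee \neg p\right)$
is never true.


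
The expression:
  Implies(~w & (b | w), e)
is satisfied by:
  {e: True, w: True, b: False}
  {e: True, w: False, b: False}
  {w: True, e: False, b: False}
  {e: False, w: False, b: False}
  {b: True, e: True, w: True}
  {b: True, e: True, w: False}
  {b: True, w: True, e: False}


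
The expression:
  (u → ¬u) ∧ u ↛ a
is never true.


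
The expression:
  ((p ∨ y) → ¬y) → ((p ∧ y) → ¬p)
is always true.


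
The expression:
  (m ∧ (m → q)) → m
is always true.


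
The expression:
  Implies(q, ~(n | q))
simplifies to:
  ~q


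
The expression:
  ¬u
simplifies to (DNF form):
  ¬u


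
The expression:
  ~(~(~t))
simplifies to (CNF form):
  ~t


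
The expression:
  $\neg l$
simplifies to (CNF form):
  $\neg l$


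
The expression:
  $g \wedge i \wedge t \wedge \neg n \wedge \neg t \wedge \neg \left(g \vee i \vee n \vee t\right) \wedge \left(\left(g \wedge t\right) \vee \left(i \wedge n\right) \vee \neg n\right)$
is never true.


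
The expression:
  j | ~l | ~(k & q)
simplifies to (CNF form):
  j | ~k | ~l | ~q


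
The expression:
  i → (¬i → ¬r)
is always true.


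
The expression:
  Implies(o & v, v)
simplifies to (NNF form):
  True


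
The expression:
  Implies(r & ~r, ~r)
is always true.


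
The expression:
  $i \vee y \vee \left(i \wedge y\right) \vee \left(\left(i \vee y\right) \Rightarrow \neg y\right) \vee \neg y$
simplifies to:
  $\text{True}$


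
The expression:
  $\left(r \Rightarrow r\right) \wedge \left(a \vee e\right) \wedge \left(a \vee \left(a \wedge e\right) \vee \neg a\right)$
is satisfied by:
  {a: True, e: True}
  {a: True, e: False}
  {e: True, a: False}


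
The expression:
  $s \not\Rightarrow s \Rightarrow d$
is always true.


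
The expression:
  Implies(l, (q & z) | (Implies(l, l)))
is always true.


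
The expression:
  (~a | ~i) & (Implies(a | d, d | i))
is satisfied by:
  {d: True, a: False, i: False}
  {d: False, a: False, i: False}
  {i: True, d: True, a: False}
  {i: True, d: False, a: False}
  {a: True, d: True, i: False}


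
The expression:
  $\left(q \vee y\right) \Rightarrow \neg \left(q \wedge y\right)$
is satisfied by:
  {q: False, y: False}
  {y: True, q: False}
  {q: True, y: False}


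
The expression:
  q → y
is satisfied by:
  {y: True, q: False}
  {q: False, y: False}
  {q: True, y: True}


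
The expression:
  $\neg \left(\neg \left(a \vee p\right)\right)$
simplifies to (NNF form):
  $a \vee p$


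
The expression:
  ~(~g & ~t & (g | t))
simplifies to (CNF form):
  True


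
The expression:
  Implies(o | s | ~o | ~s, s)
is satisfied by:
  {s: True}


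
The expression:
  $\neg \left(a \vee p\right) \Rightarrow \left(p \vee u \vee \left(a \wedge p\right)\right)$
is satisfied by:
  {a: True, u: True, p: True}
  {a: True, u: True, p: False}
  {a: True, p: True, u: False}
  {a: True, p: False, u: False}
  {u: True, p: True, a: False}
  {u: True, p: False, a: False}
  {p: True, u: False, a: False}


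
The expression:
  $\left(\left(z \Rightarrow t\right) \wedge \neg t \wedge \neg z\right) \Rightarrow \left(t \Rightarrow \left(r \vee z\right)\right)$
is always true.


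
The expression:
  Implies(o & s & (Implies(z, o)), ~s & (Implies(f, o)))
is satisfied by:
  {s: False, o: False}
  {o: True, s: False}
  {s: True, o: False}


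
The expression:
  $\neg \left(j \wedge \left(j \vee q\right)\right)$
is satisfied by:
  {j: False}


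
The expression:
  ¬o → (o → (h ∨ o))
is always true.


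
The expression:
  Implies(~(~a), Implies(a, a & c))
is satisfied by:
  {c: True, a: False}
  {a: False, c: False}
  {a: True, c: True}


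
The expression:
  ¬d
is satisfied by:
  {d: False}


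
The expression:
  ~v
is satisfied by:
  {v: False}


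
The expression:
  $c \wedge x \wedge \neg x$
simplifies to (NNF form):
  $\text{False}$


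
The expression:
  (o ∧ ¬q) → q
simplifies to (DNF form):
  q ∨ ¬o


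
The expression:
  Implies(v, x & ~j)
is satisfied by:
  {x: True, v: False, j: False}
  {x: False, v: False, j: False}
  {j: True, x: True, v: False}
  {j: True, x: False, v: False}
  {v: True, x: True, j: False}


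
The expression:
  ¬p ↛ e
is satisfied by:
  {e: True, p: False}
  {p: False, e: False}
  {p: True, e: True}


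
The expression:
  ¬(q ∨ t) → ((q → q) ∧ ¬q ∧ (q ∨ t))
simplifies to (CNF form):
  q ∨ t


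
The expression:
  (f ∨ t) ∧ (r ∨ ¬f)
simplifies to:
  (f ∧ r) ∨ (t ∧ ¬f)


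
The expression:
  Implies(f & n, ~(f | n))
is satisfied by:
  {n: False, f: False}
  {f: True, n: False}
  {n: True, f: False}


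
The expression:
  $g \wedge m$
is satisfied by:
  {m: True, g: True}


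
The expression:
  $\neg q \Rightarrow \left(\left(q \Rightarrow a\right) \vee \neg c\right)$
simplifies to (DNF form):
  $\text{True}$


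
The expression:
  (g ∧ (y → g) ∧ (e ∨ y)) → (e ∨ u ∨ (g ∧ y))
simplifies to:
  True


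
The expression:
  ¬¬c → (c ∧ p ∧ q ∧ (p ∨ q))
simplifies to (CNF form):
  (p ∨ ¬c) ∧ (q ∨ ¬c)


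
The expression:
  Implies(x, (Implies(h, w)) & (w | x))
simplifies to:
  w | ~h | ~x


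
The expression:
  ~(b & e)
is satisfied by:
  {e: False, b: False}
  {b: True, e: False}
  {e: True, b: False}


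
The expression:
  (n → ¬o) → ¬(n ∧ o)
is always true.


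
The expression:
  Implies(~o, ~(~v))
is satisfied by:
  {o: True, v: True}
  {o: True, v: False}
  {v: True, o: False}


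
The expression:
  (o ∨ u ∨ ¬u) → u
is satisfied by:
  {u: True}


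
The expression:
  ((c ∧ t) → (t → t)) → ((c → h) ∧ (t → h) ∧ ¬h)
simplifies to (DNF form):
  ¬c ∧ ¬h ∧ ¬t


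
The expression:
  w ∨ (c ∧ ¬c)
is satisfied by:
  {w: True}


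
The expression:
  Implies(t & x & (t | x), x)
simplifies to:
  True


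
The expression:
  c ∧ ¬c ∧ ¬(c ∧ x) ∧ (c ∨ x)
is never true.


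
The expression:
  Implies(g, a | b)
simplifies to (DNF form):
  a | b | ~g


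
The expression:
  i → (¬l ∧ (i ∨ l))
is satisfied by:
  {l: False, i: False}
  {i: True, l: False}
  {l: True, i: False}


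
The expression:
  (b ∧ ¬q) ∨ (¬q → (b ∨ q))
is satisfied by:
  {b: True, q: True}
  {b: True, q: False}
  {q: True, b: False}


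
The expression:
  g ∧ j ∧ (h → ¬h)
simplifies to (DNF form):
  g ∧ j ∧ ¬h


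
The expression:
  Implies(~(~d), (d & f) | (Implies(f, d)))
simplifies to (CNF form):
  True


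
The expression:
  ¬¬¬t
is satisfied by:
  {t: False}


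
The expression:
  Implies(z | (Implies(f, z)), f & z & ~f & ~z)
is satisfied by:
  {f: True, z: False}


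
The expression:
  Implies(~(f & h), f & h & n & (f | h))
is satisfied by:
  {h: True, f: True}


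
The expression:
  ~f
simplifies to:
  ~f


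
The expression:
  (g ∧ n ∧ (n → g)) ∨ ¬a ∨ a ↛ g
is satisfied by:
  {n: True, g: False, a: False}
  {g: False, a: False, n: False}
  {n: True, a: True, g: False}
  {a: True, g: False, n: False}
  {n: True, g: True, a: False}
  {g: True, n: False, a: False}
  {n: True, a: True, g: True}


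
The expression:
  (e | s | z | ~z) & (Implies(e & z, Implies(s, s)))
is always true.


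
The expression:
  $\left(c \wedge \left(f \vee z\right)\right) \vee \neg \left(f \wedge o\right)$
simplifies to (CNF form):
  $c \vee \neg f \vee \neg o$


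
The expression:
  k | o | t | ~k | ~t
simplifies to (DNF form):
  True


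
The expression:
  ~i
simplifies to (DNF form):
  ~i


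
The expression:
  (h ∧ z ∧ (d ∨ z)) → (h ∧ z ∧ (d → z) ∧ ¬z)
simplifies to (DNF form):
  ¬h ∨ ¬z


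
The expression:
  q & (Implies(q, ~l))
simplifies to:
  q & ~l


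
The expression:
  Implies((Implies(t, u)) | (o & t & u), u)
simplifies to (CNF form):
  t | u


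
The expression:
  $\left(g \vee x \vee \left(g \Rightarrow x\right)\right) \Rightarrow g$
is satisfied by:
  {g: True}


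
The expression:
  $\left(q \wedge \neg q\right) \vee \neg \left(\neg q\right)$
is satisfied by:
  {q: True}


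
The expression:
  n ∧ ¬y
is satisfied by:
  {n: True, y: False}


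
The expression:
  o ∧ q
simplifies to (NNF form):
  o ∧ q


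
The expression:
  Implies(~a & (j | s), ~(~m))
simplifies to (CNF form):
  (a | m | ~j) & (a | m | ~s)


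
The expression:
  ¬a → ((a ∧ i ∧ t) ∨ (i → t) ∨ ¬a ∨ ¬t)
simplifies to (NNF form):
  True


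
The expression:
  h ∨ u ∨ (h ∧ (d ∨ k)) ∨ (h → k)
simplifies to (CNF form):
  True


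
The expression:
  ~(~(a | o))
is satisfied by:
  {a: True, o: True}
  {a: True, o: False}
  {o: True, a: False}


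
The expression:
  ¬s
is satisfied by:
  {s: False}


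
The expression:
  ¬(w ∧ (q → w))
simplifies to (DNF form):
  ¬w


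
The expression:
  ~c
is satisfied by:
  {c: False}


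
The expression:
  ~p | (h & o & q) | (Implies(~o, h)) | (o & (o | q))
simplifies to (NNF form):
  h | o | ~p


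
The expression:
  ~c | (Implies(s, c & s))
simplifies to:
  True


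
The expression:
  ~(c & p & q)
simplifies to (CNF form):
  ~c | ~p | ~q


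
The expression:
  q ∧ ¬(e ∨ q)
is never true.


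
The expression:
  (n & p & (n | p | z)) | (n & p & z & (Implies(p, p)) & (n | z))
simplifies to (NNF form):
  n & p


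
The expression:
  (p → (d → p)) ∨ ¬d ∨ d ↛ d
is always true.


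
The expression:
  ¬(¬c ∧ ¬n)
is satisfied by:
  {n: True, c: True}
  {n: True, c: False}
  {c: True, n: False}


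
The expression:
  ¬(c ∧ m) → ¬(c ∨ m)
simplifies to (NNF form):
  (c ∧ m) ∨ (¬c ∧ ¬m)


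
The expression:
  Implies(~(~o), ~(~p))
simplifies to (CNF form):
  p | ~o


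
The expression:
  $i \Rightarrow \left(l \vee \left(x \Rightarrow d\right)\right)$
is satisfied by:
  {d: True, l: True, x: False, i: False}
  {d: True, x: False, l: False, i: False}
  {l: True, d: False, x: False, i: False}
  {d: False, x: False, l: False, i: False}
  {i: True, d: True, l: True, x: False}
  {i: True, d: True, x: False, l: False}
  {i: True, l: True, d: False, x: False}
  {i: True, d: False, x: False, l: False}
  {d: True, x: True, l: True, i: False}
  {d: True, x: True, i: False, l: False}
  {x: True, l: True, i: False, d: False}
  {x: True, i: False, l: False, d: False}
  {d: True, x: True, i: True, l: True}
  {d: True, x: True, i: True, l: False}
  {x: True, i: True, l: True, d: False}


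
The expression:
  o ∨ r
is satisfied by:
  {r: True, o: True}
  {r: True, o: False}
  {o: True, r: False}


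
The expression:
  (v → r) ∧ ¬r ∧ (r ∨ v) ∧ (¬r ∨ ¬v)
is never true.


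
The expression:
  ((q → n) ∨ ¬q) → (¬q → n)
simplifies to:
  n ∨ q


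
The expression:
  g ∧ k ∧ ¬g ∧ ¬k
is never true.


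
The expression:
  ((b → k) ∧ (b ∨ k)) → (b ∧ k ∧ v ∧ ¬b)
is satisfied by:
  {k: False}


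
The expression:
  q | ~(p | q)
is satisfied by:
  {q: True, p: False}
  {p: False, q: False}
  {p: True, q: True}


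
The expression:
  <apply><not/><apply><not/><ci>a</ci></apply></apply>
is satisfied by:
  {a: True}


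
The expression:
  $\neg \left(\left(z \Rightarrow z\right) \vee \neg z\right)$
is never true.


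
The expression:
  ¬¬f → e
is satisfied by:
  {e: True, f: False}
  {f: False, e: False}
  {f: True, e: True}


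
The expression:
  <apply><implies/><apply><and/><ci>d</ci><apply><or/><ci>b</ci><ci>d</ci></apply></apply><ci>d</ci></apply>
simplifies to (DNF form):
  <true/>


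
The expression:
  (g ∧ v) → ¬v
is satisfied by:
  {g: False, v: False}
  {v: True, g: False}
  {g: True, v: False}


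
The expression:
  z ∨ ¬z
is always true.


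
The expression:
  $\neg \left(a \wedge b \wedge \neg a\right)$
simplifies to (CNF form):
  $\text{True}$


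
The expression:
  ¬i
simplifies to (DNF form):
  ¬i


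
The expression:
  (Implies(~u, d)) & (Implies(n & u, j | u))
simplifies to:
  d | u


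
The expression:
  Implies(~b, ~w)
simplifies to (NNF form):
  b | ~w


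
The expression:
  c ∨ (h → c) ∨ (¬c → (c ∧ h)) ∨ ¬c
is always true.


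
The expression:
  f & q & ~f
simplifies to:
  False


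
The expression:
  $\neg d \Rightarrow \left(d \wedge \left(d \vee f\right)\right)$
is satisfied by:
  {d: True}


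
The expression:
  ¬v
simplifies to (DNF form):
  ¬v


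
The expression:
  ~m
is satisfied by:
  {m: False}


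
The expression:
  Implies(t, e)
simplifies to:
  e | ~t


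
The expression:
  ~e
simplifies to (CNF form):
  ~e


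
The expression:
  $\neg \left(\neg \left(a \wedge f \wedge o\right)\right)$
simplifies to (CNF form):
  $a \wedge f \wedge o$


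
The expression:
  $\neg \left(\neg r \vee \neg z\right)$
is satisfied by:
  {r: True, z: True}


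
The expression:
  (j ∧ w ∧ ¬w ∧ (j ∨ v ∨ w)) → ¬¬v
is always true.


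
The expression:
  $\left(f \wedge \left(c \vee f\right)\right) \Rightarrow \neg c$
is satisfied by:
  {c: False, f: False}
  {f: True, c: False}
  {c: True, f: False}


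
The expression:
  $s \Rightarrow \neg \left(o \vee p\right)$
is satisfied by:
  {p: False, s: False, o: False}
  {o: True, p: False, s: False}
  {p: True, o: False, s: False}
  {o: True, p: True, s: False}
  {s: True, o: False, p: False}


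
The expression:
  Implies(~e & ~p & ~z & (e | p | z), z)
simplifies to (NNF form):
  True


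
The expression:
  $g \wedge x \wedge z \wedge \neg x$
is never true.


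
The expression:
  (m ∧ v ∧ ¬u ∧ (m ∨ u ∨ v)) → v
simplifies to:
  True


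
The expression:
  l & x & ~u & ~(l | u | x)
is never true.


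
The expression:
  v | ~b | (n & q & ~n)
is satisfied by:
  {v: True, b: False}
  {b: False, v: False}
  {b: True, v: True}


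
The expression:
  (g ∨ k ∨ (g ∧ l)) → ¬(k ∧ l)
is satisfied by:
  {l: False, k: False}
  {k: True, l: False}
  {l: True, k: False}


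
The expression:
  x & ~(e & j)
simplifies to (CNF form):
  x & (~e | ~j)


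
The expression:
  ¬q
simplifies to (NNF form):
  ¬q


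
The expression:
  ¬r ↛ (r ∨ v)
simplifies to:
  ¬r ∧ ¬v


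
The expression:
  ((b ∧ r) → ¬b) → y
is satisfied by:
  {y: True, b: True, r: True}
  {y: True, b: True, r: False}
  {y: True, r: True, b: False}
  {y: True, r: False, b: False}
  {b: True, r: True, y: False}


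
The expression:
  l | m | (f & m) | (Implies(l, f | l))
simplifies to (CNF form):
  True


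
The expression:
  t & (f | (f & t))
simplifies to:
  f & t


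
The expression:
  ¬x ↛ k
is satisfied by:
  {k: True, x: False}
  {x: False, k: False}
  {x: True, k: True}


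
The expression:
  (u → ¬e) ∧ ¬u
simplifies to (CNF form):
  ¬u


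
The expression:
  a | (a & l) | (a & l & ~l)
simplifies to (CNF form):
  a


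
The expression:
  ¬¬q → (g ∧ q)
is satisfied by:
  {g: True, q: False}
  {q: False, g: False}
  {q: True, g: True}


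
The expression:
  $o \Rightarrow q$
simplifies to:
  $q \vee \neg o$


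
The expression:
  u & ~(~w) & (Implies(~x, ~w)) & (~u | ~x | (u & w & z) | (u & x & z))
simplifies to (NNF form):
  u & w & x & z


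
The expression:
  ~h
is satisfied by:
  {h: False}


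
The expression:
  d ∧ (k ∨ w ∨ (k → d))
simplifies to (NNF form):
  d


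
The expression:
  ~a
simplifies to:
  ~a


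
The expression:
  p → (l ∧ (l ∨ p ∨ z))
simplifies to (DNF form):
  l ∨ ¬p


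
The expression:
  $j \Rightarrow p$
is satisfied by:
  {p: True, j: False}
  {j: False, p: False}
  {j: True, p: True}


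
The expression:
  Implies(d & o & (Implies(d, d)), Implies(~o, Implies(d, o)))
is always true.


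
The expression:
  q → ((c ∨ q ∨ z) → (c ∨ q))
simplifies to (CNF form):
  True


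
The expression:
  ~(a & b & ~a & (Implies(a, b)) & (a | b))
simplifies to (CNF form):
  True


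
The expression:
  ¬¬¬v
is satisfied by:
  {v: False}


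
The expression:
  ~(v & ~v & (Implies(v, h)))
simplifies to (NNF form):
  True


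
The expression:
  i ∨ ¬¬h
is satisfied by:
  {i: True, h: True}
  {i: True, h: False}
  {h: True, i: False}


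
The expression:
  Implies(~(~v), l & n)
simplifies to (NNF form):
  ~v | (l & n)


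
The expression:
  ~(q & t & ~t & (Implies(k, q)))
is always true.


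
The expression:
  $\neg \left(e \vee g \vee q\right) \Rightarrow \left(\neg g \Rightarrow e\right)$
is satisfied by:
  {q: True, e: True, g: True}
  {q: True, e: True, g: False}
  {q: True, g: True, e: False}
  {q: True, g: False, e: False}
  {e: True, g: True, q: False}
  {e: True, g: False, q: False}
  {g: True, e: False, q: False}


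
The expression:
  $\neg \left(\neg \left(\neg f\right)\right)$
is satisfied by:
  {f: False}


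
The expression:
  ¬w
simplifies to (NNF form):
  ¬w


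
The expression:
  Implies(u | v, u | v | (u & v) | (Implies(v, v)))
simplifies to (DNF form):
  True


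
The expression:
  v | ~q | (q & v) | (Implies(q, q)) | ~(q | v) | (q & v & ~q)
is always true.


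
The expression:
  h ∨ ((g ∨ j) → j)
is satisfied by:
  {h: True, j: True, g: False}
  {h: True, j: False, g: False}
  {j: True, h: False, g: False}
  {h: False, j: False, g: False}
  {g: True, h: True, j: True}
  {g: True, h: True, j: False}
  {g: True, j: True, h: False}


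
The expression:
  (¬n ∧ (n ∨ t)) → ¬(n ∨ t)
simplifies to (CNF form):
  n ∨ ¬t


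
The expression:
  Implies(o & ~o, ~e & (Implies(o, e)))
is always true.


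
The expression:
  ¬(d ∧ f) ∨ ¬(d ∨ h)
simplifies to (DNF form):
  ¬d ∨ ¬f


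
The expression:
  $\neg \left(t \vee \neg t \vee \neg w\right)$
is never true.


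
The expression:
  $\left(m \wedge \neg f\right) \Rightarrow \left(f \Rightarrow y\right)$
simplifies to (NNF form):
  $\text{True}$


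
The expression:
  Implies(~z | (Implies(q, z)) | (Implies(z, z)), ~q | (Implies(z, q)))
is always true.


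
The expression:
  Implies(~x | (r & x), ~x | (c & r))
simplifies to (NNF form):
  c | ~r | ~x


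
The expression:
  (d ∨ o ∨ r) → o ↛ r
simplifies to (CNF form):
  ¬r ∧ (o ∨ ¬d)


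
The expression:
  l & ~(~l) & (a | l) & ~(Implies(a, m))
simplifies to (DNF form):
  a & l & ~m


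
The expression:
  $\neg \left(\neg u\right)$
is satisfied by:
  {u: True}


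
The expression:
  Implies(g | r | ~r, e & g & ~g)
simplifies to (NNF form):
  False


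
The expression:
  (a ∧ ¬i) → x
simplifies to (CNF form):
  i ∨ x ∨ ¬a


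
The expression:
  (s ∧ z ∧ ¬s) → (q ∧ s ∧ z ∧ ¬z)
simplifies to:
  True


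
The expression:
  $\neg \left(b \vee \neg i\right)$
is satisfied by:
  {i: True, b: False}


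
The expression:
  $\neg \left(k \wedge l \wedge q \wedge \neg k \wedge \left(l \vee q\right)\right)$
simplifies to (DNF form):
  $\text{True}$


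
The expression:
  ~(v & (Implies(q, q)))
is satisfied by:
  {v: False}


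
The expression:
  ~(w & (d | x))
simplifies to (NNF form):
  ~w | (~d & ~x)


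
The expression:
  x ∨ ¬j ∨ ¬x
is always true.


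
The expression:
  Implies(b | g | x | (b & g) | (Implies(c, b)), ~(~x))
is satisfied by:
  {x: True, c: True, g: False, b: False}
  {x: True, g: False, c: False, b: False}
  {x: True, b: True, c: True, g: False}
  {x: True, b: True, g: False, c: False}
  {x: True, c: True, g: True, b: False}
  {x: True, g: True, c: False, b: False}
  {x: True, b: True, g: True, c: True}
  {x: True, b: True, g: True, c: False}
  {c: True, b: False, g: False, x: False}


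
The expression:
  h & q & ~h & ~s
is never true.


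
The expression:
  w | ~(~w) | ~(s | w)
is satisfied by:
  {w: True, s: False}
  {s: False, w: False}
  {s: True, w: True}


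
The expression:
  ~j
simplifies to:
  ~j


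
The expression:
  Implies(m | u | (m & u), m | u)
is always true.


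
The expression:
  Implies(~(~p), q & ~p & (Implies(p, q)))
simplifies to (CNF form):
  ~p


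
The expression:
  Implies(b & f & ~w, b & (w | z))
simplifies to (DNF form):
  w | z | ~b | ~f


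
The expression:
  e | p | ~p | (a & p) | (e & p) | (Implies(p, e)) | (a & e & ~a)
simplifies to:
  True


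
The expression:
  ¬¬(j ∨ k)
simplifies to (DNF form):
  j ∨ k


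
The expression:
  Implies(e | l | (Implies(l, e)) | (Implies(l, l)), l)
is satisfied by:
  {l: True}


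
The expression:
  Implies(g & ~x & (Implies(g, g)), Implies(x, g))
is always true.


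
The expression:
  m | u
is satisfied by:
  {m: True, u: True}
  {m: True, u: False}
  {u: True, m: False}


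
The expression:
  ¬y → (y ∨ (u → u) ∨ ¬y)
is always true.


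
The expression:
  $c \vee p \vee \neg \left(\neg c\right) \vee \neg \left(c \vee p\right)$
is always true.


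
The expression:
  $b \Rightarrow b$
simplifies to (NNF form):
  $\text{True}$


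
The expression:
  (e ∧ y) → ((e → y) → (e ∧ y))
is always true.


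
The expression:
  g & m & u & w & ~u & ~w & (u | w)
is never true.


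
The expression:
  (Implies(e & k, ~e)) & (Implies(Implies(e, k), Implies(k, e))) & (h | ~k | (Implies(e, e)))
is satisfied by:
  {k: False}


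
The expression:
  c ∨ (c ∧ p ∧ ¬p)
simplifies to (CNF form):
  c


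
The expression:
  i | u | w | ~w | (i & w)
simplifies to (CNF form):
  True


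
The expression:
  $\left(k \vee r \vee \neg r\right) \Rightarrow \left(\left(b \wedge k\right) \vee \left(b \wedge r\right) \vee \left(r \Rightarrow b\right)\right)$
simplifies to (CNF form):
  $b \vee \neg r$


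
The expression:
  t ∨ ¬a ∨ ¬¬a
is always true.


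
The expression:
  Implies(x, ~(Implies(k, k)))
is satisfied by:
  {x: False}


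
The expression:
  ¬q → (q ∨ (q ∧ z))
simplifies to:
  q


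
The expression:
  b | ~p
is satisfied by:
  {b: True, p: False}
  {p: False, b: False}
  {p: True, b: True}


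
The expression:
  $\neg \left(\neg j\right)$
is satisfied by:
  {j: True}


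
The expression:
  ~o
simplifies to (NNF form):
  ~o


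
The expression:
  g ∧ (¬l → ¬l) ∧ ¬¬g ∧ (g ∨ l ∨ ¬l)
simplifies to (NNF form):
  g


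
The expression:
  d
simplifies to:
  d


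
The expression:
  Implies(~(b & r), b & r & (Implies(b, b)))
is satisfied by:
  {r: True, b: True}


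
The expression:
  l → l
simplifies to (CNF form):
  True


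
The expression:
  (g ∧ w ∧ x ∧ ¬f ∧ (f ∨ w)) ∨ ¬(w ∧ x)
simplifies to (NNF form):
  (g ∧ ¬f) ∨ ¬w ∨ ¬x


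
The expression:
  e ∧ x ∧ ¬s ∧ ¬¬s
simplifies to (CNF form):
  False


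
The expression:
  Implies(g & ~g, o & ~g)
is always true.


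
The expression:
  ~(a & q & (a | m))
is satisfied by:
  {q: False, a: False}
  {a: True, q: False}
  {q: True, a: False}


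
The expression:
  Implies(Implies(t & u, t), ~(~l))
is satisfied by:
  {l: True}


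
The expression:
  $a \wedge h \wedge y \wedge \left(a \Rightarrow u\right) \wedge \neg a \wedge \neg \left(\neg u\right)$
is never true.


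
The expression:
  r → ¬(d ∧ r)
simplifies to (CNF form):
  ¬d ∨ ¬r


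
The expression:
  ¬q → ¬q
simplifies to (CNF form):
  True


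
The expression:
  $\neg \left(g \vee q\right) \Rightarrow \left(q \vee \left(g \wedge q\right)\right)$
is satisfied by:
  {q: True, g: True}
  {q: True, g: False}
  {g: True, q: False}


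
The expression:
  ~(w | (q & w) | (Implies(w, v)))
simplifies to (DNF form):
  False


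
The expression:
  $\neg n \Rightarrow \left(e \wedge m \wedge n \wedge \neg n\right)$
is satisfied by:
  {n: True}


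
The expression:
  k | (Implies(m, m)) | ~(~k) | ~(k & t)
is always true.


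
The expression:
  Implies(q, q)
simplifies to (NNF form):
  True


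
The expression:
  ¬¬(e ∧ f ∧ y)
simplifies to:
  e ∧ f ∧ y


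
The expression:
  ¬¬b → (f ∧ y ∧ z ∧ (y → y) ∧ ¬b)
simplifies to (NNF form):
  ¬b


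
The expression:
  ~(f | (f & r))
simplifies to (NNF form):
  ~f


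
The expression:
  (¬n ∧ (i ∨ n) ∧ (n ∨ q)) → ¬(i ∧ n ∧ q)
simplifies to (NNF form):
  True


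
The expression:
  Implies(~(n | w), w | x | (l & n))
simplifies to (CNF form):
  n | w | x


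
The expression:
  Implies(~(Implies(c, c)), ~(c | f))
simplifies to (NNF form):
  True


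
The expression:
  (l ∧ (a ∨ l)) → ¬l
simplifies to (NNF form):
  ¬l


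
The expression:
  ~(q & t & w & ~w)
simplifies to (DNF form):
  True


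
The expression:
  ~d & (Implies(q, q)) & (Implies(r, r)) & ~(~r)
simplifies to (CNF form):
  r & ~d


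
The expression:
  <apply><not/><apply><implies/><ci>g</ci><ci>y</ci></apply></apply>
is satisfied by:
  {g: True, y: False}


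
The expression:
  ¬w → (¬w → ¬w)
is always true.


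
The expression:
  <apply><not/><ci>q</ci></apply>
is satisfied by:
  {q: False}


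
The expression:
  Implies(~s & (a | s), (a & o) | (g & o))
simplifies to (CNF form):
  o | s | ~a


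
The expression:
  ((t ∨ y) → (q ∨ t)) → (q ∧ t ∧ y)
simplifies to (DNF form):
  (q ∧ t ∧ y) ∨ (q ∧ y ∧ ¬q) ∨ (t ∧ y ∧ ¬t) ∨ (y ∧ ¬q ∧ ¬t)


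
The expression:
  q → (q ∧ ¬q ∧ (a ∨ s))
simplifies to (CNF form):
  ¬q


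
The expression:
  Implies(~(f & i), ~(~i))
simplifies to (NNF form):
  i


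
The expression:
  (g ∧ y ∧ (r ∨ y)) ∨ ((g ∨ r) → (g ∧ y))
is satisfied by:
  {y: True, g: False, r: False}
  {g: False, r: False, y: False}
  {y: True, g: True, r: False}
  {r: True, y: True, g: True}


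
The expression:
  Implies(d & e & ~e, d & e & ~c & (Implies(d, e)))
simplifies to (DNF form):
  True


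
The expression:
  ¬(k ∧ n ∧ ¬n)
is always true.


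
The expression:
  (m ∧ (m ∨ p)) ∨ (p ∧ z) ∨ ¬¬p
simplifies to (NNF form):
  m ∨ p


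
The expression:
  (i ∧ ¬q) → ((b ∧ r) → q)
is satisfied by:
  {q: True, b: False, i: False, r: False}
  {q: False, b: False, i: False, r: False}
  {r: True, q: True, b: False, i: False}
  {r: True, q: False, b: False, i: False}
  {i: True, q: True, b: False, r: False}
  {i: True, q: False, b: False, r: False}
  {r: True, i: True, q: True, b: False}
  {r: True, i: True, q: False, b: False}
  {b: True, q: True, r: False, i: False}
  {b: True, q: False, r: False, i: False}
  {r: True, b: True, q: True, i: False}
  {r: True, b: True, q: False, i: False}
  {i: True, b: True, q: True, r: False}
  {i: True, b: True, q: False, r: False}
  {i: True, b: True, r: True, q: True}


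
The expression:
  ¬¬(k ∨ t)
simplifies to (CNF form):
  k ∨ t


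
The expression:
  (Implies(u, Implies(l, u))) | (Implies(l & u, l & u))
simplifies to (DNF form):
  True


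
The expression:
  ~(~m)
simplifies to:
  m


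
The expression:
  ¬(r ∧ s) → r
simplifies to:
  r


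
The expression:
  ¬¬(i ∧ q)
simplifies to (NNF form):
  i ∧ q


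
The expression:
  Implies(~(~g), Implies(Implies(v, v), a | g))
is always true.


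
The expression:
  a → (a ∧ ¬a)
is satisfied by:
  {a: False}


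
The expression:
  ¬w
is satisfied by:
  {w: False}


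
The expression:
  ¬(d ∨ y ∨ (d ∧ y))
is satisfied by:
  {d: False, y: False}


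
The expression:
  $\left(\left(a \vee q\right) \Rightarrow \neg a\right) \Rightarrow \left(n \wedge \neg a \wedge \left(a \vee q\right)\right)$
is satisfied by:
  {n: True, a: True, q: True}
  {n: True, a: True, q: False}
  {a: True, q: True, n: False}
  {a: True, q: False, n: False}
  {n: True, q: True, a: False}


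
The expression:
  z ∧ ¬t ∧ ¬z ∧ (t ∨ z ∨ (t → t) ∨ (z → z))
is never true.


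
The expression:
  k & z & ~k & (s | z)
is never true.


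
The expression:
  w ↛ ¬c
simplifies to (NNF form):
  c ∧ w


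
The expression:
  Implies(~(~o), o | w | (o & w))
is always true.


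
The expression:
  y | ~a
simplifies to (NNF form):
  y | ~a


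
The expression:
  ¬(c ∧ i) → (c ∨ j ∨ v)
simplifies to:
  c ∨ j ∨ v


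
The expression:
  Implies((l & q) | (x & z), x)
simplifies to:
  x | ~l | ~q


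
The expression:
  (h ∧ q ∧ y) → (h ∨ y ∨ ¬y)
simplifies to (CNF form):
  True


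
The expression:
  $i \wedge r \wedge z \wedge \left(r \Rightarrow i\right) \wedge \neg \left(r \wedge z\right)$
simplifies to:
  $\text{False}$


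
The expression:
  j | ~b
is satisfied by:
  {j: True, b: False}
  {b: False, j: False}
  {b: True, j: True}


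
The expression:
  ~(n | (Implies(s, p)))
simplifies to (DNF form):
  s & ~n & ~p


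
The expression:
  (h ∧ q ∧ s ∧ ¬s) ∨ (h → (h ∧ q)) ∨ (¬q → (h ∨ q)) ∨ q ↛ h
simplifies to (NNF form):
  True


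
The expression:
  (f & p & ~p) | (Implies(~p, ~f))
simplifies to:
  p | ~f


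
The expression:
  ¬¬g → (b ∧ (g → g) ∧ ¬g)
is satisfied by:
  {g: False}


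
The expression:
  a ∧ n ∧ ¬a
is never true.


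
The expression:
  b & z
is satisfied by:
  {z: True, b: True}


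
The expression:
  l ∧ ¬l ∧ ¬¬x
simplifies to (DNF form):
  False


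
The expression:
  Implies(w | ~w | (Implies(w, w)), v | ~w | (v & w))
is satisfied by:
  {v: True, w: False}
  {w: False, v: False}
  {w: True, v: True}


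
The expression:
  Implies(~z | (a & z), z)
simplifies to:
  z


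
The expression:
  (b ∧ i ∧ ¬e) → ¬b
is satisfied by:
  {e: True, b: False, i: False}
  {e: False, b: False, i: False}
  {i: True, e: True, b: False}
  {i: True, e: False, b: False}
  {b: True, e: True, i: False}
  {b: True, e: False, i: False}
  {b: True, i: True, e: True}


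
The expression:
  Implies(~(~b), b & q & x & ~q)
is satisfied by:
  {b: False}


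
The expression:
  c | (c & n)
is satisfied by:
  {c: True}


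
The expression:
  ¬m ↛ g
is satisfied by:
  {g: True, m: False}
  {m: False, g: False}
  {m: True, g: True}


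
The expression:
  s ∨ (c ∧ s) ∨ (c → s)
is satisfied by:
  {s: True, c: False}
  {c: False, s: False}
  {c: True, s: True}


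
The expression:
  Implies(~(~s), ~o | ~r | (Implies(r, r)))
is always true.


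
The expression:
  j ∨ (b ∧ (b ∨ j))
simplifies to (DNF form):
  b ∨ j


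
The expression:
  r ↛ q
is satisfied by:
  {r: True, q: False}


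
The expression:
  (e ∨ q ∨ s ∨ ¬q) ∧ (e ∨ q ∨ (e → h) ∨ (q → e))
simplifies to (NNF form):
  True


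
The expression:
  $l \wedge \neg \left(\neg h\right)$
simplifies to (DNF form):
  $h \wedge l$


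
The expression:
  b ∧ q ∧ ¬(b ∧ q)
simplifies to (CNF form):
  False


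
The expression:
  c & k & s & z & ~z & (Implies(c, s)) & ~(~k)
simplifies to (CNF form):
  False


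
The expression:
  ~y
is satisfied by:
  {y: False}


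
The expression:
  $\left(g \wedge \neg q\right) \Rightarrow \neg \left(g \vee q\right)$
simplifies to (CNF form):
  $q \vee \neg g$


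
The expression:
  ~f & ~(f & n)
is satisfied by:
  {f: False}


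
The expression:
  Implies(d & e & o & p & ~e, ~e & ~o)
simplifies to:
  True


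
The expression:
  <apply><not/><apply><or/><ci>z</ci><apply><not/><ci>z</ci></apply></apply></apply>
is never true.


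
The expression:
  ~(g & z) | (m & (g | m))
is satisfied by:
  {m: True, g: False, z: False}
  {g: False, z: False, m: False}
  {z: True, m: True, g: False}
  {z: True, g: False, m: False}
  {m: True, g: True, z: False}
  {g: True, m: False, z: False}
  {z: True, g: True, m: True}


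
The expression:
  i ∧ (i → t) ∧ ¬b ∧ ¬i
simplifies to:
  False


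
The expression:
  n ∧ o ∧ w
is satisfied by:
  {w: True, o: True, n: True}


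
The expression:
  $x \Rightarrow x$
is always true.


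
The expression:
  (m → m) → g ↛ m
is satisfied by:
  {g: True, m: False}


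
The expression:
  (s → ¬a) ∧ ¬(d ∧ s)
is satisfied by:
  {a: False, s: False, d: False}
  {d: True, a: False, s: False}
  {a: True, d: False, s: False}
  {d: True, a: True, s: False}
  {s: True, d: False, a: False}


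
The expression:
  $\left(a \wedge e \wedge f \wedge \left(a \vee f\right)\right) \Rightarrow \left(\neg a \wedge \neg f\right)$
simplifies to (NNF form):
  $\neg a \vee \neg e \vee \neg f$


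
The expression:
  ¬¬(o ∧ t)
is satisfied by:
  {t: True, o: True}


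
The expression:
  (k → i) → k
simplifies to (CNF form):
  k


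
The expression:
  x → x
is always true.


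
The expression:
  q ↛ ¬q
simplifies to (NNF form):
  q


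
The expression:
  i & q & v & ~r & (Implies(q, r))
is never true.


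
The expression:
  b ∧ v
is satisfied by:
  {b: True, v: True}


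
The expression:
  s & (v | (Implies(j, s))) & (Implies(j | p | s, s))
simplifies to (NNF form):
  s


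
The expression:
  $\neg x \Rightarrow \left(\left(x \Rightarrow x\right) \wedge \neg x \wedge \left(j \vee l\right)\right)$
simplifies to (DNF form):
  $j \vee l \vee x$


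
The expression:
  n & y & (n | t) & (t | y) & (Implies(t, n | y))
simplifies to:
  n & y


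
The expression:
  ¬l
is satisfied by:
  {l: False}


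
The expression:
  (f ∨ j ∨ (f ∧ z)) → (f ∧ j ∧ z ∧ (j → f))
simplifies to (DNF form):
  (j ∧ ¬j) ∨ (¬f ∧ ¬j) ∨ (f ∧ j ∧ z) ∨ (f ∧ j ∧ ¬j) ∨ (f ∧ z ∧ ¬f) ∨ (f ∧ ¬f ∧ ¬j) ∨ (j ∧ z ∧ ¬j) ∨ (z ∧ ¬f ∧ ¬j)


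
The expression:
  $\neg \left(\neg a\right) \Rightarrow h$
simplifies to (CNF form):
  $h \vee \neg a$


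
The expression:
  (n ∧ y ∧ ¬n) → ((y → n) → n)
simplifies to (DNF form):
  True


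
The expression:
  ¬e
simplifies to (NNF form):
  ¬e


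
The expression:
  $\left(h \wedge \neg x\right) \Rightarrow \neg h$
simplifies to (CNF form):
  $x \vee \neg h$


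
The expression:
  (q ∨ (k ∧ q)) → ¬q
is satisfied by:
  {q: False}


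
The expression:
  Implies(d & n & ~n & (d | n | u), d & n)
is always true.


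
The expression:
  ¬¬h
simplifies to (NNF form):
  h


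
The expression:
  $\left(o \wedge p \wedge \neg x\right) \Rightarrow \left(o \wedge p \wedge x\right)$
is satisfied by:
  {x: True, p: False, o: False}
  {p: False, o: False, x: False}
  {x: True, o: True, p: False}
  {o: True, p: False, x: False}
  {x: True, p: True, o: False}
  {p: True, x: False, o: False}
  {x: True, o: True, p: True}


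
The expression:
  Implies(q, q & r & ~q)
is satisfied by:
  {q: False}


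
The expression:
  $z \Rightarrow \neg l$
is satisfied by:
  {l: False, z: False}
  {z: True, l: False}
  {l: True, z: False}


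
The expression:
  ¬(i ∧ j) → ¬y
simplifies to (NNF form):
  (i ∧ j) ∨ ¬y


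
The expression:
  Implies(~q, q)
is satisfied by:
  {q: True}


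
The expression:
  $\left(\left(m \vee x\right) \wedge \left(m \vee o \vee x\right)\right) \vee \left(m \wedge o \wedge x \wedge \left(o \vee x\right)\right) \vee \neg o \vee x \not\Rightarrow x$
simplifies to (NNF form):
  $m \vee x \vee \neg o$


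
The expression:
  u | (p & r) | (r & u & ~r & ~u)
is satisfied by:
  {u: True, p: True, r: True}
  {u: True, p: True, r: False}
  {u: True, r: True, p: False}
  {u: True, r: False, p: False}
  {p: True, r: True, u: False}


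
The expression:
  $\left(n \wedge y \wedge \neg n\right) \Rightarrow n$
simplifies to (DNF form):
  $\text{True}$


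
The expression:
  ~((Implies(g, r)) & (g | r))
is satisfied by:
  {r: False}


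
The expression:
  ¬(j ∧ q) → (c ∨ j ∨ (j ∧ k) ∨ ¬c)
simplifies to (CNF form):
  True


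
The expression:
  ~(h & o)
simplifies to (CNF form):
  ~h | ~o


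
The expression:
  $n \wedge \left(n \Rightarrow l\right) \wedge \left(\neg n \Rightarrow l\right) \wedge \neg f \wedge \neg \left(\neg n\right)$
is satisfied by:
  {n: True, l: True, f: False}


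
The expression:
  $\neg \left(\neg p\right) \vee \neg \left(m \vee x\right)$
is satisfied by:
  {p: True, x: False, m: False}
  {p: True, m: True, x: False}
  {p: True, x: True, m: False}
  {p: True, m: True, x: True}
  {m: False, x: False, p: False}


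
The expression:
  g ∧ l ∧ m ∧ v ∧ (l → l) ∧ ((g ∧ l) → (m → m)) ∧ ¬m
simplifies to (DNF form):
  False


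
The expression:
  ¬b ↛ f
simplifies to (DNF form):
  f ∨ ¬b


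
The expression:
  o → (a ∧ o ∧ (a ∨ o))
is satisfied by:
  {a: True, o: False}
  {o: False, a: False}
  {o: True, a: True}


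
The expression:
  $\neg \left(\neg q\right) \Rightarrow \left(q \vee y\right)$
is always true.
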